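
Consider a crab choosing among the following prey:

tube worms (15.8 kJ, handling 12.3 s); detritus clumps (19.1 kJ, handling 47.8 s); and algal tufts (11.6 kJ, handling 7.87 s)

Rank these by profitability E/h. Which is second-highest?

tube worms

In descending order of E/h:
algal tufts: 11.6/7.87 = 1.47 kJ/s
tube worms: 15.8/12.3 = 1.28 kJ/s
detritus clumps: 19.1/47.8 = 0.4 kJ/s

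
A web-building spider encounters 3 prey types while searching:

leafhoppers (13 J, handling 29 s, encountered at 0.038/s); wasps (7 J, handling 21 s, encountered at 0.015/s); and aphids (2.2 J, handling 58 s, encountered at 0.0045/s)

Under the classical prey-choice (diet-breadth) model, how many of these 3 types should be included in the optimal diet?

Rank by E/h (J/s): leafhoppers 0.448, wasps 0.333, aphids 0.0379. Include each in turn until the next type's E/h falls below the running intake rate.
Rate on top 1: 0.235. wasps: 0.333 > 0.235 → include.
Rate on top 2: 0.2478. aphids: 0.0379 < 0.2478 → exclude; stop.
Optimal diet: leafhoppers, wasps — 2 of 3 types.

2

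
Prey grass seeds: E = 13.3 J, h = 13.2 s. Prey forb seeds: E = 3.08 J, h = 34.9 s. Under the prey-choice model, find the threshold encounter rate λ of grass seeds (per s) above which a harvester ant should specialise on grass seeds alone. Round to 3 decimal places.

0.007 per s

At the threshold, the rate on grass seeds alone equals the profitability of forb seeds: λ·13.3/(1 + λ·13.2) = 3.08/34.9 = 0.08825.
Rearranging, λ(13.3 − 0.08825×13.2) = 0.08825, so λ = 0.08825/12.14 = 0.007272 per s.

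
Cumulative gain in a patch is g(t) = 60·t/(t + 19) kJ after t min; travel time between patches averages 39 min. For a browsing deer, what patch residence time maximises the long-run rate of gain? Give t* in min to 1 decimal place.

By the marginal value theorem, leave when the instantaneous gain rate g'(t) equals the habitat-wide average g(t)/(T + t).
g'(t) = 60·19/(t + 19)². Setting 60·19/(t+19)² = 60t/[(t+19)(39+t)] gives 19(39+t) = t(t+19), so t² = 19×39 = 741.
t* = √741 = 27.22 min.

27.2 min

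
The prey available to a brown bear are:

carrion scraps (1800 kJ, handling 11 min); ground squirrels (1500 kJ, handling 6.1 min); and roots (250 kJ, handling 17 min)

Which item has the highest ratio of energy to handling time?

In descending order of E/h:
ground squirrels: 1500/6.1 = 246 kJ/min
carrion scraps: 1800/11 = 164 kJ/min
roots: 250/17 = 14.7 kJ/min

ground squirrels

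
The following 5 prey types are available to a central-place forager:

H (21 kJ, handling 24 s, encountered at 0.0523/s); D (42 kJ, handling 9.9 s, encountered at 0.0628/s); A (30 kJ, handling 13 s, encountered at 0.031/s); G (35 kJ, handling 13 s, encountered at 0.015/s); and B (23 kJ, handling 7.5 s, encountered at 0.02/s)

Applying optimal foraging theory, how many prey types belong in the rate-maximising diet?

4

Rank by E/h (kJ/s): D 4.24, B 3.07, G 2.69, A 2.31, H 0.875. Include each in turn until the next type's E/h falls below the running intake rate.
Rate on top 1: 1.626. B: 3.07 > 1.626 → include.
Rate on top 2: 1.748. G: 2.69 > 1.748 → include.
Rate on top 3: 1.842. A: 2.31 > 1.842 → include.
Rate on top 4: 1.921. H: 0.875 < 1.921 → exclude; stop.
Optimal diet: D, B, G, A — 4 of 5 types.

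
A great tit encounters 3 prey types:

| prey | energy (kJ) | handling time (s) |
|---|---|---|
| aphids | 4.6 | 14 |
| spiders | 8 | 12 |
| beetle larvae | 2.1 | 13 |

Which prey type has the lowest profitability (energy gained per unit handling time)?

beetle larvae

In descending order of E/h:
spiders: 8/12 = 0.667 kJ/s
aphids: 4.6/14 = 0.329 kJ/s
beetle larvae: 2.1/13 = 0.162 kJ/s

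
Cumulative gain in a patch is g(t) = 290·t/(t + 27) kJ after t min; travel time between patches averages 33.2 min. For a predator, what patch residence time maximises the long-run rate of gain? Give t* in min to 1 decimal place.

29.9 min

Maximise g(t)/(T+t): set derivative to zero → g'(t)(T+t) = g(t).
g'(t) = 290·27/(t + 27)². Setting 290·27/(t+27)² = 290t/[(t+27)(33.2+t)] gives 27(33.2+t) = t(t+27), so t² = 27×33.2 = 896.4.
t* = √896.4 = 29.94 min.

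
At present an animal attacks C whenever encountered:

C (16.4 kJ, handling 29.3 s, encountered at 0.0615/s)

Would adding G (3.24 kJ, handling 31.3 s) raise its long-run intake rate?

No

Current rate: (0.0615×16.4)/(1 + 0.0615×29.3) = 0.36 kJ/s.
Profitability of G: 3.24/31.3 = 0.1035 kJ/s.
0.1035 < 0.36, so adding G would lower the average — exclude it.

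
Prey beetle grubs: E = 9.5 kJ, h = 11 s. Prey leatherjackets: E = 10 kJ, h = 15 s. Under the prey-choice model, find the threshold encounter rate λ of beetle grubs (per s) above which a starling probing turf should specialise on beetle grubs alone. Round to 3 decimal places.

At the threshold, the rate on beetle grubs alone equals the profitability of leatherjackets: λ·9.5/(1 + λ·11) = 10/15 = 0.6667.
Rearranging, λ(9.5 − 0.6667×11) = 0.6667, so λ = 0.6667/2.167 = 0.3077 per s.

0.308 per s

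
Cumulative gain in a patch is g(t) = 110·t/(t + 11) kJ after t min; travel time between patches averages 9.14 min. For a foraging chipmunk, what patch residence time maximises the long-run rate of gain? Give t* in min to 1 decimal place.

By the marginal value theorem, leave when the instantaneous gain rate g'(t) equals the habitat-wide average g(t)/(T + t).
g'(t) = 110·11/(t + 11)². Setting 110·11/(t+11)² = 110t/[(t+11)(9.14+t)] gives 11(9.14+t) = t(t+11), so t² = 11×9.14 = 100.5.
t* = √100.5 = 10.03 min.

10.0 min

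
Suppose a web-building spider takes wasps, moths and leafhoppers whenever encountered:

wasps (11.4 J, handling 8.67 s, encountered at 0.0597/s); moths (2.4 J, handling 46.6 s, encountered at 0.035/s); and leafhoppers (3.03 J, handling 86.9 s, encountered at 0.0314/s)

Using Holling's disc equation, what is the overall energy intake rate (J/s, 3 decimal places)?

0.146 J/s

R = Σλ_iE_i / (1 + Σλ_ih_i)
Numerator: 0.0597×11.4 + 0.035×2.4 + 0.0314×3.03 = 0.8597
Denominator: 1 + 0.0597×8.67 + 0.035×46.6 + 0.0314×86.9 = 5.877
R = 0.8597/5.877 = 0.1463 J/s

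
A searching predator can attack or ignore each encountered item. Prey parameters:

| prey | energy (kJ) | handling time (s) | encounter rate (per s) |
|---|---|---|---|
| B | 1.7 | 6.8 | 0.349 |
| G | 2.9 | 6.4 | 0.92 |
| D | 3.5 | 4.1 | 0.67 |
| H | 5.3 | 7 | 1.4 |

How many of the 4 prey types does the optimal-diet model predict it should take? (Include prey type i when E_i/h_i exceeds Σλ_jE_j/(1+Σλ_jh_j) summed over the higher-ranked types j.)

E/h in descending order: D 0.854, H 0.757, G 0.453, B 0.25 kJ/s. The optimal diet is the largest prefix of this list for which every included type satisfies E_i/h_i > R on the types above it.
Rate on top 1: 0.6258. H: 0.757 > 0.6258 → include.
Rate on top 2: 0.7208. G: 0.453 < 0.7208 → exclude; stop.
Optimal diet: D, H — 2 of 4 types.

2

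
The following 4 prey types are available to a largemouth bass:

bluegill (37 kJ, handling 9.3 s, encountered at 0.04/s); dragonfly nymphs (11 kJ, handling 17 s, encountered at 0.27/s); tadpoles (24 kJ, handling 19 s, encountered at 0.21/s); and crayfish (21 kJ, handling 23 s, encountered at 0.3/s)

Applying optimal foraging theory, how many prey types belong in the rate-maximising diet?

2

Profitabilities (E/h, kJ/s): bluegill 3.98, tadpoles 1.26, crayfish 0.913, dragonfly nymphs 0.647. Add prey in this order while the next type's profitability exceeds the intake rate on those already taken.
Rate on top 1: 1.079. tadpoles: 1.26 > 1.079 → include.
Rate on top 2: 1.216. crayfish: 0.913 < 1.216 → exclude; stop.
Optimal diet: bluegill, tadpoles — 2 of 4 types.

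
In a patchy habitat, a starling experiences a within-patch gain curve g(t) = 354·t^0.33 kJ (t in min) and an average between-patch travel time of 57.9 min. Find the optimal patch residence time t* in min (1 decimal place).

28.5 min

By the marginal value theorem, leave when the instantaneous gain rate g'(t) equals the habitat-wide average g(t)/(T + t).
g'(t) = 0.33·354·t^-0.67. Setting 0.33·354·t^-0.67 = 354·t^0.33/(57.9+t) gives 0.33(57.9+t) = t, so 0.67·t = 0.33×57.9.
t* = 0.33×57.9/0.67 = 28.52 min.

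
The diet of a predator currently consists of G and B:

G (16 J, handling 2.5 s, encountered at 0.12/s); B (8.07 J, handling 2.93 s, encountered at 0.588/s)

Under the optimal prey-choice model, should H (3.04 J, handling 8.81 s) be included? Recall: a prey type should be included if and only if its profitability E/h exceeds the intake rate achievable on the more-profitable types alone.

On G and B alone, R = ΣλE/(1+Σλh) = 6.665/3.023 = 2.205 J/s.
H: E/h = 3.04/8.81 = 0.3451 J/s.
Since 0.3451 < R, time spent handling H is better spent searching.

No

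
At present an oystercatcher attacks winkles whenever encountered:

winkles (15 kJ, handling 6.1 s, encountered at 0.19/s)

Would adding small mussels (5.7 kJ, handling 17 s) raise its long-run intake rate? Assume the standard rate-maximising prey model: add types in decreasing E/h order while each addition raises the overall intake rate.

Intake rate on the current diet: R = (0.19×15) / (1 + 0.19×6.1) = 2.85/2.159 = 1.32 kJ/s.
small mussels: E/h = 5.7/17 = 0.3353 kJ/s.
Since 0.3353 < R, time spent handling small mussels is better spent searching.

No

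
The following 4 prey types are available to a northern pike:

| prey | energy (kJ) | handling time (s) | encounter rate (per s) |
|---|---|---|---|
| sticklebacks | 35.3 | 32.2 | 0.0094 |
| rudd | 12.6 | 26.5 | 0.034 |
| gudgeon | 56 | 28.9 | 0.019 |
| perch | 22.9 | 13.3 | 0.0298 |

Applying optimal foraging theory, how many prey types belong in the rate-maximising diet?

3

Profitabilities (E/h, kJ/s): gudgeon 1.94, perch 1.72, sticklebacks 1.1, rudd 0.475. Add prey in this order while the next type's profitability exceeds the intake rate on those already taken.
Rate on top 1: 0.6869. perch: 1.72 > 0.6869 → include.
Rate on top 2: 0.8977. sticklebacks: 1.1 > 0.8977 → include.
Rate on top 3: 0.9244. rudd: 0.475 < 0.9244 → exclude; stop.
Optimal diet: gudgeon, perch, sticklebacks — 3 of 4 types.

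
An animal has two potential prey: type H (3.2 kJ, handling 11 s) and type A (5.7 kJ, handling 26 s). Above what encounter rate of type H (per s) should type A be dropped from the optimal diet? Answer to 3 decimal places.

At the threshold, the rate on type H alone equals the profitability of type A: λ·3.2/(1 + λ·11) = 5.7/26 = 0.2192.
Rearranging, λ(3.2 − 0.2192×11) = 0.2192, so λ = 0.2192/0.7885 = 0.278 per s.

0.278 per s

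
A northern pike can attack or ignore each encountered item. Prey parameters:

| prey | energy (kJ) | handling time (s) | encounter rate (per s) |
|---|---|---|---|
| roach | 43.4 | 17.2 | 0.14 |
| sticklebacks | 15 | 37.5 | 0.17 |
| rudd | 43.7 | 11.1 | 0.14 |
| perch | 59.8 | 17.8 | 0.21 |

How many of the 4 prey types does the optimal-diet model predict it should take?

E/h in descending order: rudd 3.94, perch 3.36, roach 2.52, sticklebacks 0.4 kJ/s. The optimal diet is the largest prefix of this list for which every included type satisfies E_i/h_i > R on the types above it.
Rate on top 1: 2.395. perch: 3.36 > 2.395 → include.
Rate on top 2: 2.968. roach: 2.52 < 2.968 → exclude; stop.
Optimal diet: rudd, perch — 2 of 4 types.

2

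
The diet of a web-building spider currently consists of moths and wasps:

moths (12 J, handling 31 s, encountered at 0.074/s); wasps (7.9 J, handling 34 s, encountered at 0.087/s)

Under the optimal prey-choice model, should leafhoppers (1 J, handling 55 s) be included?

Current rate: (0.074×12 + 0.087×7.9)/(1 + 0.074×31 + 0.087×34) = 0.252 J/s.
leafhoppers: E/h = 1/55 = 0.01818 J/s.
0.01818 < 0.252, so adding leafhoppers would lower the average — exclude it.

No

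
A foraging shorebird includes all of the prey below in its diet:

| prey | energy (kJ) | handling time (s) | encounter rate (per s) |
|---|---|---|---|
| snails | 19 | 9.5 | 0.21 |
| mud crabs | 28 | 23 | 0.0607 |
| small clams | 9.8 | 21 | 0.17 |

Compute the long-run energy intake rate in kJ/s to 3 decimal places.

R = (0.21×19 + 0.0607×28 + 0.17×9.8) / (1 + 0.21×9.5 + 0.0607×23 + 0.17×21) = 7.356/7.961 = 0.9239 kJ/s.

0.924 kJ/s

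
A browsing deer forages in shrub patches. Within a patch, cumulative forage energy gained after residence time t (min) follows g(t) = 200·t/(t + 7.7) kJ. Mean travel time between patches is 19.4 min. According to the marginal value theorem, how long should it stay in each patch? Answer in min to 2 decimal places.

Maximise g(t)/(T+t): set derivative to zero → g'(t)(T+t) = g(t).
g'(t) = 200·7.7/(t + 7.7)². Setting 200·7.7/(t+7.7)² = 200t/[(t+7.7)(19.4+t)] gives 7.7(19.4+t) = t(t+7.7), so t² = 7.7×19.4 = 149.4.
t* = √149.4 = 12.22 min.

12.22 min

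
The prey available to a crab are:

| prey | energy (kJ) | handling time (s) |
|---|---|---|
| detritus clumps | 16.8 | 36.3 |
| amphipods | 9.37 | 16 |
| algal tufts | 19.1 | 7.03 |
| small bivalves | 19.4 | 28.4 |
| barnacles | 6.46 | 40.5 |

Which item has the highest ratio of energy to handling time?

algal tufts

Profitability E/h (kJ/s): detritus clumps = 16.8/36.3 = 0.463, amphipods = 9.37/16 = 0.586, algal tufts = 19.1/7.03 = 2.72, small bivalves = 19.4/28.4 = 0.683, barnacles = 6.46/40.5 = 0.16.
Ranked: algal tufts > small bivalves > amphipods > detritus clumps > barnacles.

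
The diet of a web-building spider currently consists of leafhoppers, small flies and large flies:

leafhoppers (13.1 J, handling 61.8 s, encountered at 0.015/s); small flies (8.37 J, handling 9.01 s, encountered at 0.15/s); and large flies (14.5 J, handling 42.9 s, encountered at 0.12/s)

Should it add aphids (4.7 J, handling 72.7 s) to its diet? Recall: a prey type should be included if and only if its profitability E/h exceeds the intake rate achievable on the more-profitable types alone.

Current rate: (0.015×13.1 + 0.15×8.37 + 0.12×14.5)/(1 + 0.015×61.8 + 0.15×9.01 + 0.12×42.9) = 0.3788 J/s.
Profitability of aphids: 4.7/72.7 = 0.06465 J/s.
Since 0.06465 < R, time spent handling aphids is better spent searching.

No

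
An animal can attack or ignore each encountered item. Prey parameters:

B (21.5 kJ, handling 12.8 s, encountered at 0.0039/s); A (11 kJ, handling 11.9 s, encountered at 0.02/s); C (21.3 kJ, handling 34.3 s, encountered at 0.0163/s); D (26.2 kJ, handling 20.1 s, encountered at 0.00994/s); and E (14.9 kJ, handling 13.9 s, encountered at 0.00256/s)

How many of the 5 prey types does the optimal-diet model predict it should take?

Rank by E/h (kJ/s): B 1.68, D 1.3, E 1.07, A 0.924, C 0.621. Include each in turn until the next type's E/h falls below the running intake rate.
Rate on top 1: 0.07986. D: 1.3 > 0.07986 → include.
Rate on top 2: 0.2755. E: 1.07 > 0.2755 → include.
Rate on top 3: 0.2975. A: 0.924 > 0.2975 → include.
Rate on top 4: 0.3955. C: 0.621 > 0.3955 → include.
Optimal diet: B, D, E, A, C — 5 of 5 types.

5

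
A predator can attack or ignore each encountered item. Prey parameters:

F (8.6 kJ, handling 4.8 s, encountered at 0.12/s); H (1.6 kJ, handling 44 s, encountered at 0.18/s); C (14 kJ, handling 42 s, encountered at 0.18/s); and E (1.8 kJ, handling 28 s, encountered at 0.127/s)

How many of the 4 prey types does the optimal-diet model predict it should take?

1

E/h in descending order: F 1.79, C 0.333, E 0.0643, H 0.0364 kJ/s. The optimal diet is the largest prefix of this list for which every included type satisfies E_i/h_i > R on the types above it.
Rate on top 1: 0.6548. C: 0.333 < 0.6548 → exclude; stop.
Optimal diet: F — 1 of 4 types.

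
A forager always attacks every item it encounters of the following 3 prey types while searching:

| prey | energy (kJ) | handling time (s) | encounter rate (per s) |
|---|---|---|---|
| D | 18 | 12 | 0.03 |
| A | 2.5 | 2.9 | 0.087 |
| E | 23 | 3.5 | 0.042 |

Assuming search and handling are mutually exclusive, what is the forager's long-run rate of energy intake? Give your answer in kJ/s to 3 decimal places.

0.980 kJ/s

R = Σλ_iE_i / (1 + Σλ_ih_i)
Numerator: 0.03×18 + 0.087×2.5 + 0.042×23 = 1.724
Denominator: 1 + 0.03×12 + 0.087×2.9 + 0.042×3.5 = 1.759
R = 1.724/1.759 = 0.9797 kJ/s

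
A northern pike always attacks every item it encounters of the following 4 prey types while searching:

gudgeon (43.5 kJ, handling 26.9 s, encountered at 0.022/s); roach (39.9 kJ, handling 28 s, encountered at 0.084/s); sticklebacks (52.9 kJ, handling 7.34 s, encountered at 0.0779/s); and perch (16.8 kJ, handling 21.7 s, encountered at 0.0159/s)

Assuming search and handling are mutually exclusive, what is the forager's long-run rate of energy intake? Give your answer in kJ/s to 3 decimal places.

Energy encountered per unit search time: 0.022×43.5 + 0.084×39.9 + 0.0779×52.9 + 0.0159×16.8 = 8.697 kJ/s.
Handling time per unit search time: 0.022×26.9 + 0.084×28 + 0.0779×7.34 + 0.0159×21.7 = 3.861.
Rate = 8.697/(1 + 3.861) = 1.789 kJ/s.

1.789 kJ/s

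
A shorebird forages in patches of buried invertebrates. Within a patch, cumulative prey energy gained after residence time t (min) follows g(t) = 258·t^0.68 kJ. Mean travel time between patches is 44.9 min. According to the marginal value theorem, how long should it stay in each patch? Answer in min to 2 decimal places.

Maximise g(t)/(T+t): set derivative to zero → g'(t)(T+t) = g(t).
g'(t) = 0.68·258·t^-0.32. Setting 0.68·258·t^-0.32 = 258·t^0.68/(44.9+t) gives 0.68(44.9+t) = t, so 0.32·t = 0.68×44.9.
t* = 0.68×44.9/0.32 = 95.41 min.

95.41 min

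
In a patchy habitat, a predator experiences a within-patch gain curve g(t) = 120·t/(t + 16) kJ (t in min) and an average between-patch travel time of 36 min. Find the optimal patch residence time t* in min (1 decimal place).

Optimal t* satisfies g'(t*) = g(t*)/(T + t*).
g'(t) = 120·16/(t + 16)². Setting 120·16/(t+16)² = 120t/[(t+16)(36+t)] gives 16(36+t) = t(t+16), so t² = 16×36 = 576.
t* = √576 = 24 min.

24.0 min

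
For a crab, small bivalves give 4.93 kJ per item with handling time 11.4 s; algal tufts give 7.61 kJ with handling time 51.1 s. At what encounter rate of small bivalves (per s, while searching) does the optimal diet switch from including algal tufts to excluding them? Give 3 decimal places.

0.046 per s

At the threshold, the rate on small bivalves alone equals the profitability of algal tufts: λ·4.93/(1 + λ·11.4) = 7.61/51.1 = 0.1489.
Rearranging, λ(4.93 − 0.1489×11.4) = 0.1489, so λ = 0.1489/3.232 = 0.04607 per s.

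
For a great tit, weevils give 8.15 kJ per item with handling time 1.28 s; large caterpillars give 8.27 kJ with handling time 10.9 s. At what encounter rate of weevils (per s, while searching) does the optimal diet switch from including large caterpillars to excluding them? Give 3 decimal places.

0.106 per s

The zero-one rule: include large caterpillars iff E₂/h₂ > λE₁/(1+λh₁). Equality gives the switch point.
λE₁h₂ = E₂ + λE₂h₁ ⇒ λ = E₂/(E₁h₂ − E₂h₁) = 8.27/(88.84 − 10.59) = 0.1057 per s.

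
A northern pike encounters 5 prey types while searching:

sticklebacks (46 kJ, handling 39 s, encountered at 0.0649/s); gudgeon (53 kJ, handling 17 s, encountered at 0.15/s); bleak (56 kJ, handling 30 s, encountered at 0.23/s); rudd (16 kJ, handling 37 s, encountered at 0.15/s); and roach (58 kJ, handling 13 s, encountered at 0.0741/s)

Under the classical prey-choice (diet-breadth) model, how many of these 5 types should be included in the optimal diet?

2

Rank by E/h (kJ/s): roach 4.46, gudgeon 3.12, bleak 1.87, sticklebacks 1.18, rudd 0.432. Include each in turn until the next type's E/h falls below the running intake rate.
Rate on top 1: 2.189. gudgeon: 3.12 > 2.189 → include.
Rate on top 2: 2.714. bleak: 1.87 < 2.714 → exclude; stop.
Optimal diet: roach, gudgeon — 2 of 5 types.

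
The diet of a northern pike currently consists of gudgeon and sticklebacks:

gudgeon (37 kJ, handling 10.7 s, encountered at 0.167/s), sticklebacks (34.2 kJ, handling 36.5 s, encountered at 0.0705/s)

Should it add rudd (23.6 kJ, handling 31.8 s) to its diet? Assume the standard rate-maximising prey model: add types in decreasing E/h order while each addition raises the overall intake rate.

No

Current rate: (0.167×37 + 0.0705×34.2)/(1 + 0.167×10.7 + 0.0705×36.5) = 1.603 kJ/s.
Profitability of rudd: 23.6/31.8 = 0.7421 kJ/s.
0.7421 < 1.603, so adding rudd would lower the average — exclude it.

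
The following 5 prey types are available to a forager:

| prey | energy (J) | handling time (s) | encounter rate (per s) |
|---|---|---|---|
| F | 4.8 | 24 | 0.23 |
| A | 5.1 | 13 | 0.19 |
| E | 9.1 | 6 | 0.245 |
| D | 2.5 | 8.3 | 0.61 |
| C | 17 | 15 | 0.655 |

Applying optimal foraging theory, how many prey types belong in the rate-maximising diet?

E/h in descending order: E 1.52, C 1.13, A 0.392, D 0.301, F 0.2 J/s. The optimal diet is the largest prefix of this list for which every included type satisfies E_i/h_i > R on the types above it.
Rate on top 1: 0.9026. C: 1.13 > 0.9026 → include.
Rate on top 2: 1.087. A: 0.392 < 1.087 → exclude; stop.
Optimal diet: E, C — 2 of 5 types.

2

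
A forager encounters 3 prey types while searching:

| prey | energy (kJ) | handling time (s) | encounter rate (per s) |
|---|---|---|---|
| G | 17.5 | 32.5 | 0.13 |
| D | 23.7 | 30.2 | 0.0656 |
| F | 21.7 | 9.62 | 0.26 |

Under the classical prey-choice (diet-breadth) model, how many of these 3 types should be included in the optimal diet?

1

Profitabilities (E/h, kJ/s): F 2.26, D 0.785, G 0.538. Add prey in this order while the next type's profitability exceeds the intake rate on those already taken.
Rate on top 1: 1.611. D: 0.785 < 1.611 → exclude; stop.
Optimal diet: F — 1 of 3 types.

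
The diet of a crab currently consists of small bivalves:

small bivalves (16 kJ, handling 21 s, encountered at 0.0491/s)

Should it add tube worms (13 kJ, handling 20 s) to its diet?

Current rate: (0.0491×16)/(1 + 0.0491×21) = 0.3868 kJ/s.
tube worms: E/h = 13/20 = 0.65 kJ/s.
0.65 > 0.3868, so adding tube worms raises the average — include it.

Yes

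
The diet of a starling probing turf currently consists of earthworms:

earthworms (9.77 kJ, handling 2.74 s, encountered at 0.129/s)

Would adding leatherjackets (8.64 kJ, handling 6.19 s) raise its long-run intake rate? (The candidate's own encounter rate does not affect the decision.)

On earthworms alone, R = ΣλE/(1+Σλh) = 1.26/1.353 = 0.9312 kJ/s.
Profitability of leatherjackets: 8.64/6.19 = 1.396 kJ/s.
1.396 > 0.9312, so adding leatherjackets raises the average — include it.

Yes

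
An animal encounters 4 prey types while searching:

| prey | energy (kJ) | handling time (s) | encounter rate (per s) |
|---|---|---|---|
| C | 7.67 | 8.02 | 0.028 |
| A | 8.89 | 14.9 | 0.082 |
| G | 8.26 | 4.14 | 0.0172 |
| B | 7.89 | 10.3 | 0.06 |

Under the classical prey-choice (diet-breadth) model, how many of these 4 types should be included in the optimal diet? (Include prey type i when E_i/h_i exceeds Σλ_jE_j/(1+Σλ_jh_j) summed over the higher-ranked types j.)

Profitabilities (E/h, kJ/s): G 2, C 0.956, B 0.766, A 0.597. Add prey in this order while the next type's profitability exceeds the intake rate on those already taken.
Rate on top 1: 0.1326. C: 0.956 > 0.1326 → include.
Rate on top 2: 0.2754. B: 0.766 > 0.2754 → include.
Rate on top 3: 0.4338. A: 0.597 > 0.4338 → include.
Optimal diet: G, C, B, A — 4 of 4 types.

4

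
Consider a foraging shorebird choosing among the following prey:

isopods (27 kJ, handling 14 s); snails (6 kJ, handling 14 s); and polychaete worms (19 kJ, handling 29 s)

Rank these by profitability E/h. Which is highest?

Profitability E/h (kJ/s): isopods = 27/14 = 1.93, snails = 6/14 = 0.429, polychaete worms = 19/29 = 0.655.
Ranked: isopods > polychaete worms > snails.

isopods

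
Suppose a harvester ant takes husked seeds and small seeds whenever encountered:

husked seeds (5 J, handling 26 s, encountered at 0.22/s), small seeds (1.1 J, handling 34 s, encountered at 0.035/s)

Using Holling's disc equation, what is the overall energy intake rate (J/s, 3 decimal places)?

0.144 J/s

R = Σλ_iE_i / (1 + Σλ_ih_i)
Numerator: 0.22×5 + 0.035×1.1 = 1.139
Denominator: 1 + 0.22×26 + 0.035×34 = 7.91
R = 1.139/7.91 = 0.1439 J/s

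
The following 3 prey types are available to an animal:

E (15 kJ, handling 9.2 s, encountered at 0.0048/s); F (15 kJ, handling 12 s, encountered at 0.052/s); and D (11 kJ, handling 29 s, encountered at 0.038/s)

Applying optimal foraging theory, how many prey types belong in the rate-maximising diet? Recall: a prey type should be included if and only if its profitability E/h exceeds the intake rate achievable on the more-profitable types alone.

2

E/h in descending order: E 1.63, F 1.25, D 0.379 kJ/s. The optimal diet is the largest prefix of this list for which every included type satisfies E_i/h_i > R on the types above it.
Rate on top 1: 0.06895. F: 1.25 > 0.06895 → include.
Rate on top 2: 0.5107. D: 0.379 < 0.5107 → exclude; stop.
Optimal diet: E, F — 2 of 3 types.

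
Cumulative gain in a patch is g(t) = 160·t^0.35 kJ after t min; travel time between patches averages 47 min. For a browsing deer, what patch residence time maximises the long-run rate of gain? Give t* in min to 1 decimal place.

25.3 min

Optimal t* satisfies g'(t*) = g(t*)/(T + t*).
g'(t) = 0.35·160·t^-0.65. Setting 0.35·160·t^-0.65 = 160·t^0.35/(47+t) gives 0.35(47+t) = t, so 0.65·t = 0.35×47.
t* = 0.35×47/0.65 = 25.31 min.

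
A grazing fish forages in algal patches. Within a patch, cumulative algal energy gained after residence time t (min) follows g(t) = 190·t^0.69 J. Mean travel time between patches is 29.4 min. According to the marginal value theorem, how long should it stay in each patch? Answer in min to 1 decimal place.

65.4 min

Maximise g(t)/(T+t): set derivative to zero → g'(t)(T+t) = g(t).
g'(t) = 0.69·190·t^-0.31. Setting 0.69·190·t^-0.31 = 190·t^0.69/(29.4+t) gives 0.69(29.4+t) = t, so 0.31·t = 0.69×29.4.
t* = 0.69×29.4/0.31 = 65.44 min.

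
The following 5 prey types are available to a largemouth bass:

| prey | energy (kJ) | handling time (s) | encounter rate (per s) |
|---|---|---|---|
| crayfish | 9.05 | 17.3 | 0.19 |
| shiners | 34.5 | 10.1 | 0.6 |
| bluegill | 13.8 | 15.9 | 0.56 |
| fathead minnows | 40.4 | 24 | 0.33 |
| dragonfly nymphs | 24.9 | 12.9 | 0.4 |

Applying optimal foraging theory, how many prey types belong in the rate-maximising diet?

Profitabilities (E/h, kJ/s): shiners 3.42, dragonfly nymphs 1.93, fathead minnows 1.68, bluegill 0.868, crayfish 0.523. Add prey in this order while the next type's profitability exceeds the intake rate on those already taken.
Rate on top 1: 2.932. dragonfly nymphs: 1.93 < 2.932 → exclude; stop.
Optimal diet: shiners — 1 of 5 types.

1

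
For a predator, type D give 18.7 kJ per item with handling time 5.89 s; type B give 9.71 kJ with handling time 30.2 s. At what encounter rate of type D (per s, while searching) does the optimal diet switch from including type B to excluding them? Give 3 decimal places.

0.019 per s

Drop type B once their profitability E₂/h₂ falls below the rate achievable on type D alone: E₂/h₂ = λE₁/(1 + λh₁).
Solve for λ: λE₁h₂ = E₂(1 + λh₁) → λ(E₁h₂ − E₂h₁) = E₂ → λ = E₂/(E₁h₂ − E₂h₁).
λ = 9.71/(18.7×30.2 − 9.71×5.89) = 9.71/507.5 = 0.01913 per s.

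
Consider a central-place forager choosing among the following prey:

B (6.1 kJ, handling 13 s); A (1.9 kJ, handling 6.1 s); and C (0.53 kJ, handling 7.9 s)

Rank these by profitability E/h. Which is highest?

In descending order of E/h:
B: 6.1/13 = 0.469 kJ/s
A: 1.9/6.1 = 0.311 kJ/s
C: 0.53/7.9 = 0.0671 kJ/s

B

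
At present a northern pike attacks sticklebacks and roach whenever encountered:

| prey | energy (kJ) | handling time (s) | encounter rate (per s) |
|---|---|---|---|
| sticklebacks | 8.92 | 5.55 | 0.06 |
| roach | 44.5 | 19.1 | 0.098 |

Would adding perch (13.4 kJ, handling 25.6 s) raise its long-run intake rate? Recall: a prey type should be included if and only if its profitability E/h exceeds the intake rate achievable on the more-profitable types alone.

No

Intake rate on the current diet: R = (0.06×8.92 + 0.098×44.5) / (1 + 0.06×5.55 + 0.098×19.1) = 4.896/3.205 = 1.528 kJ/s.
Profitability of perch: 13.4/25.6 = 0.5234 kJ/s.
Since 0.5234 < R, time spent handling perch is better spent searching.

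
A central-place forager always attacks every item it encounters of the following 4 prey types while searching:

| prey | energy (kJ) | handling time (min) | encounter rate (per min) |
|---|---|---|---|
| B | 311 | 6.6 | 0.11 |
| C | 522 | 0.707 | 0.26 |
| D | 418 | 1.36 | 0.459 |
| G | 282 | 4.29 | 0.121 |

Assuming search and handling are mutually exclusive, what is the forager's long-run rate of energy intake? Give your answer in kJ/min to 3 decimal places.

R = (0.11×311 + 0.26×522 + 0.459×418 + 0.121×282) / (1 + 0.11×6.6 + 0.26×0.707 + 0.459×1.36 + 0.121×4.29) = 395.9/3.053 = 129.7 kJ/min.

129.674 kJ/min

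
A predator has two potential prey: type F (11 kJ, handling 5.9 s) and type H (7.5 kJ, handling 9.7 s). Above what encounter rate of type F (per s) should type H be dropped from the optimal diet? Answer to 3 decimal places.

At the threshold, the rate on type F alone equals the profitability of type H: λ·11/(1 + λ·5.9) = 7.5/9.7 = 0.7732.
Rearranging, λ(11 − 0.7732×5.9) = 0.7732, so λ = 0.7732/6.438 = 0.1201 per s.

0.120 per s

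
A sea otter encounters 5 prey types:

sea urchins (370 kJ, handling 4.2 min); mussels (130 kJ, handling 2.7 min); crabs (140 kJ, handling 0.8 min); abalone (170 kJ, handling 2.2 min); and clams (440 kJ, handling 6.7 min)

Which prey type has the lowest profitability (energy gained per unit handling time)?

mussels

Profitability E/h (kJ/min): sea urchins = 370/4.2 = 88.1, mussels = 130/2.7 = 48.1, crabs = 140/0.8 = 175, abalone = 170/2.2 = 77.3, clams = 440/6.7 = 65.7.
Ranked: crabs > sea urchins > abalone > clams > mussels.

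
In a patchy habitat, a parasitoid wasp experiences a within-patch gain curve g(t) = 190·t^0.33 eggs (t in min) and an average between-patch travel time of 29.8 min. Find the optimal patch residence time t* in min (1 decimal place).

By the marginal value theorem, leave when the instantaneous gain rate g'(t) equals the habitat-wide average g(t)/(T + t).
g'(t) = 0.33·190·t^-0.67. Setting 0.33·190·t^-0.67 = 190·t^0.33/(29.8+t) gives 0.33(29.8+t) = t, so 0.67·t = 0.33×29.8.
t* = 0.33×29.8/0.67 = 14.68 min.

14.7 min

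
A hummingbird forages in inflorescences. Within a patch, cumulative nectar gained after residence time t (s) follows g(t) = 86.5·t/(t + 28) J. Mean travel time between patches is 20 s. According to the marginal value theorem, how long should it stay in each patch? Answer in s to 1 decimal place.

23.7 s

By the marginal value theorem, leave when the instantaneous gain rate g'(t) equals the habitat-wide average g(t)/(T + t).
g'(t) = 86.5·28/(t + 28)². Setting 86.5·28/(t+28)² = 86.5t/[(t+28)(20+t)] gives 28(20+t) = t(t+28), so t² = 28×20 = 560.
t* = √560 = 23.66 s.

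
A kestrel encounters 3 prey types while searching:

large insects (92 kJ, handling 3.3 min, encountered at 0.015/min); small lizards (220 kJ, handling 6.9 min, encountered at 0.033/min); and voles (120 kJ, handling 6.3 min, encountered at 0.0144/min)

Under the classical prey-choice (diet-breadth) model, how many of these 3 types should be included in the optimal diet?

3

Profitabilities (E/h, kJ/min): small lizards 31.9, large insects 27.9, voles 19. Add prey in this order while the next type's profitability exceeds the intake rate on those already taken.
Rate on top 1: 5.913. large insects: 27.9 > 5.913 → include.
Rate on top 2: 6.765. voles: 19 > 6.765 → include.
Optimal diet: small lizards, large insects, voles — 3 of 3 types.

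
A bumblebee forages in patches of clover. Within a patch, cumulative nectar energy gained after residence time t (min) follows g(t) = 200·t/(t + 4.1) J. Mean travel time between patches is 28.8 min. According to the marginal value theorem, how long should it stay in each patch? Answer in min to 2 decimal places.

10.87 min

Maximise g(t)/(T+t): set derivative to zero → g'(t)(T+t) = g(t).
g'(t) = 200·4.1/(t + 4.1)². Setting 200·4.1/(t+4.1)² = 200t/[(t+4.1)(28.8+t)] gives 4.1(28.8+t) = t(t+4.1), so t² = 4.1×28.8 = 118.1.
t* = √118.1 = 10.87 min.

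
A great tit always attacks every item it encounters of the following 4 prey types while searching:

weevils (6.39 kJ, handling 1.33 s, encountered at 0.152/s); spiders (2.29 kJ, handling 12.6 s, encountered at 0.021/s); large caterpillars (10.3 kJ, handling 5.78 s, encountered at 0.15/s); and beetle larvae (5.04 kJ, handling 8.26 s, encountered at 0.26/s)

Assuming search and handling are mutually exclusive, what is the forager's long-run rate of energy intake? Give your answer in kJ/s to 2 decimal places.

0.86 kJ/s

R = Σλ_iE_i / (1 + Σλ_ih_i)
Numerator: 0.152×6.39 + 0.021×2.29 + 0.15×10.3 + 0.26×5.04 = 3.875
Denominator: 1 + 0.152×1.33 + 0.021×12.6 + 0.15×5.78 + 0.26×8.26 = 4.481
R = 3.875/4.481 = 0.8646 kJ/s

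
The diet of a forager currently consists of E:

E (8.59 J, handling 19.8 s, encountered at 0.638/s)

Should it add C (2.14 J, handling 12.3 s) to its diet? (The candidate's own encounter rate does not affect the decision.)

On E alone, R = ΣλE/(1+Σλh) = 5.48/13.63 = 0.402 J/s.
Profitability of C: 2.14/12.3 = 0.174 J/s.
0.174 < 0.402, so adding C would lower the average — exclude it.

No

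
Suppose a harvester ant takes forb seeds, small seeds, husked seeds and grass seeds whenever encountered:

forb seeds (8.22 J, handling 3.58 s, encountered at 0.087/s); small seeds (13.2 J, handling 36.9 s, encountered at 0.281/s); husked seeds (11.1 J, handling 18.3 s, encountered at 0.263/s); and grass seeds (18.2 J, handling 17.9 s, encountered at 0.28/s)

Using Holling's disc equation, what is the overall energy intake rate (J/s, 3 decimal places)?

R = (0.087×8.22 + 0.281×13.2 + 0.263×11.1 + 0.28×18.2) / (1 + 0.087×3.58 + 0.281×36.9 + 0.263×18.3 + 0.28×17.9) = 12.44/21.51 = 0.5784 J/s.

0.578 J/s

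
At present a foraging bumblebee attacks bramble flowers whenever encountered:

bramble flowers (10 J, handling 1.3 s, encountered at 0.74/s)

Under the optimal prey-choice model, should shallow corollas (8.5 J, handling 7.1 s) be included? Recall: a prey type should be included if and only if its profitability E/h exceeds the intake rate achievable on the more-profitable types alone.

No

Current rate: (0.74×10)/(1 + 0.74×1.3) = 3.772 J/s.
Profitability of shallow corollas: 8.5/7.1 = 1.197 J/s.
1.197 < 3.772, so adding shallow corollas would lower the average — exclude it.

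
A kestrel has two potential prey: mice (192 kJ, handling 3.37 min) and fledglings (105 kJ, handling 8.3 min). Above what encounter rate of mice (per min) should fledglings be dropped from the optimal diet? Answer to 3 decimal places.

The zero-one rule: include fledglings iff E₂/h₂ > λE₁/(1+λh₁). Equality gives the switch point.
λE₁h₂ = E₂ + λE₂h₁ ⇒ λ = E₂/(E₁h₂ − E₂h₁) = 105/(1594 − 353.9) = 0.08469 per min.

0.085 per min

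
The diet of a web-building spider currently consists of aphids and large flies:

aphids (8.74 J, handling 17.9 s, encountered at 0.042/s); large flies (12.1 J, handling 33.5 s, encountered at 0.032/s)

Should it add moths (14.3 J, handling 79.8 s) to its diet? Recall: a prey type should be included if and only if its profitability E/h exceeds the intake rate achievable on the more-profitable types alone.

On aphids and large flies alone, R = ΣλE/(1+Σλh) = 0.7543/2.824 = 0.2671 J/s.
moths: E/h = 14.3/79.8 = 0.1792 J/s.
0.1792 < 0.2671, so adding moths would lower the average — exclude it.

No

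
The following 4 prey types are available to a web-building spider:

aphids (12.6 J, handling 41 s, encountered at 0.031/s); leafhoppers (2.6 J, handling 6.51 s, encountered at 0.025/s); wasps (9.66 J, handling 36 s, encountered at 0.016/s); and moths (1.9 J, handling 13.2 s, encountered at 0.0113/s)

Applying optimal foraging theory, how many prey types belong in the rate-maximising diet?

E/h in descending order: leafhoppers 0.399, aphids 0.307, wasps 0.268, moths 0.144 J/s. The optimal diet is the largest prefix of this list for which every included type satisfies E_i/h_i > R on the types above it.
Rate on top 1: 0.0559. aphids: 0.307 > 0.0559 → include.
Rate on top 2: 0.1872. wasps: 0.268 > 0.1872 → include.
Rate on top 3: 0.2027. moths: 0.144 < 0.2027 → exclude; stop.
Optimal diet: leafhoppers, aphids, wasps — 3 of 4 types.

3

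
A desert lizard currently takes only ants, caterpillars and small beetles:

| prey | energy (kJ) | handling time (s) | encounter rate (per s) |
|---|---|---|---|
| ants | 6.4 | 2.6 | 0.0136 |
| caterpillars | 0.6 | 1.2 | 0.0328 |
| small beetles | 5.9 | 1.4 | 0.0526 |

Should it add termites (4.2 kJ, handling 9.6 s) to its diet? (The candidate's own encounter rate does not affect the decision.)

Yes

Current rate: (0.0136×6.4 + 0.0328×0.6 + 0.0526×5.9)/(1 + 0.0136×2.6 + 0.0328×1.2 + 0.0526×1.4) = 0.3632 kJ/s.
Profitability of termites: 4.2/9.6 = 0.4375 kJ/s.
0.4375 > 0.3632, so adding termites raises the average — include it.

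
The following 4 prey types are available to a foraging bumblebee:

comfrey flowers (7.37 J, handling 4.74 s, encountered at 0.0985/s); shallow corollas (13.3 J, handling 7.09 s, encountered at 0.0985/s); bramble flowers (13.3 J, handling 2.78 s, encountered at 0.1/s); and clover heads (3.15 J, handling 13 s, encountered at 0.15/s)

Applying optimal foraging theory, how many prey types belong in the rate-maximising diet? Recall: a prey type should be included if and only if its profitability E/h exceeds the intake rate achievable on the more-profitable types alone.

E/h in descending order: bramble flowers 4.78, shallow corollas 1.88, comfrey flowers 1.55, clover heads 0.242 J/s. The optimal diet is the largest prefix of this list for which every included type satisfies E_i/h_i > R on the types above it.
Rate on top 1: 1.041. shallow corollas: 1.88 > 1.041 → include.
Rate on top 2: 1.336. comfrey flowers: 1.55 > 1.336 → include.
Rate on top 3: 1.378. clover heads: 0.242 < 1.378 → exclude; stop.
Optimal diet: bramble flowers, shallow corollas, comfrey flowers — 3 of 4 types.

3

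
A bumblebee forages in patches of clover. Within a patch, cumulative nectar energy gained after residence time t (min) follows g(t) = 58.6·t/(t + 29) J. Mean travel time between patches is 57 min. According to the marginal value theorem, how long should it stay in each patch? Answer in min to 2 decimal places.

Optimal t* satisfies g'(t*) = g(t*)/(T + t*).
g'(t) = 58.6·29/(t + 29)². Setting 58.6·29/(t+29)² = 58.6t/[(t+29)(57+t)] gives 29(57+t) = t(t+29), so t² = 29×57 = 1653.
t* = √1653 = 40.66 min.

40.66 min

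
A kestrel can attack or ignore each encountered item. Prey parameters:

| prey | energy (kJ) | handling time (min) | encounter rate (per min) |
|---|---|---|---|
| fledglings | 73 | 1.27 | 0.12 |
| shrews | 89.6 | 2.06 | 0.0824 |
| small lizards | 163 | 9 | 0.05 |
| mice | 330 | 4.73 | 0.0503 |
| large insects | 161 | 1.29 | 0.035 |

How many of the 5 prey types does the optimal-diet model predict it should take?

4

Profitabilities (E/h, kJ/min): large insects 125, mice 69.8, fledglings 57.5, shrews 43.5, small lizards 18.1. Add prey in this order while the next type's profitability exceeds the intake rate on those already taken.
Rate on top 1: 5.392. mice: 69.8 > 5.392 → include.
Rate on top 2: 17.33. fledglings: 57.5 > 17.33 → include.
Rate on top 3: 21.59. shrews: 43.5 > 21.59 → include.
Rate on top 4: 23.91. small lizards: 18.1 < 23.91 → exclude; stop.
Optimal diet: large insects, mice, fledglings, shrews — 4 of 5 types.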